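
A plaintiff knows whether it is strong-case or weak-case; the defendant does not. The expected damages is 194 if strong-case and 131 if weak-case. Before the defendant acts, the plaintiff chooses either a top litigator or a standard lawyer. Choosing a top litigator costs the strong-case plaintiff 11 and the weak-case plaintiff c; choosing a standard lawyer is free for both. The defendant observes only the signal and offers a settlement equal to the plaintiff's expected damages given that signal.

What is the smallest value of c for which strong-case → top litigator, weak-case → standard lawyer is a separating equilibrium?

Under separation: top litigator → strong-case (pays 194); standard lawyer → weak-case (pays 131).
Strong-case: 194 − 11 = 183 ≥ 131 − 0 = 131. Holds regardless of c. ✓
Weak-case: 131 − 0 ≥ 194 − c, so c ≥ 194 − 131 = 63.

63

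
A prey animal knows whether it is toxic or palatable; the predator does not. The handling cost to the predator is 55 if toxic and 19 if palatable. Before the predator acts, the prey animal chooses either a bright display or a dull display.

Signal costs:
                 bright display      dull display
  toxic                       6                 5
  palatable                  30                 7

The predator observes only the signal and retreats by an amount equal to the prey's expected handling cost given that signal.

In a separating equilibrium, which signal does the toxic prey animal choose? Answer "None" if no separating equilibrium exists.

None

Try toxic → bright display, palatable → dull display:
  If types separate, bright display earns payment 55 and dull display earns 19.
  Toxic: bright display gives 55 − 6 = 49; dull display gives 19 − 5 = 14. No deviation. ✓
  Palatable: dull display gives 19 − 7 = 12; bright display gives 55 − 30 = 25. Would deviate. ✗
Try toxic → dull display, palatable → bright display:
  If types separate, dull display earns payment 55 and bright display earns 19.
  Toxic: dull display gives 55 − 5 = 50; bright display gives 19 − 6 = 13. No deviation. ✓
  Palatable: bright display gives 19 − 30 = -11; dull display gives 55 − 7 = 48. Would deviate. ✗
Neither assignment is incentive-compatible.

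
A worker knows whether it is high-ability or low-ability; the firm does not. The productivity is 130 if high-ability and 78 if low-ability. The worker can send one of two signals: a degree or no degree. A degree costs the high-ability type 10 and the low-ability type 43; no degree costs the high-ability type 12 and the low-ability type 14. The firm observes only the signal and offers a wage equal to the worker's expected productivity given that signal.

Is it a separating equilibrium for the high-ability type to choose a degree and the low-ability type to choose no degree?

No

If types separate, degree earns payment 130 and no degree earns 78.
High-ability: degree gives 130 − 10 = 120; no degree gives 78 − 12 = 66. No deviation. ✓
Low-ability: no degree gives 78 − 14 = 64; degree gives 130 − 43 = 87. Would deviate. ✗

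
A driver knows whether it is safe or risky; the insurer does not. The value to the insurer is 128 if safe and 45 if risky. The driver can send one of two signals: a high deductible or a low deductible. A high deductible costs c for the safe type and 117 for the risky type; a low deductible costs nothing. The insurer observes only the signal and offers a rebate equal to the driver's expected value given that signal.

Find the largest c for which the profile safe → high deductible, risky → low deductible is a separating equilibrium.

Under separation: high deductible → safe (pays 128); low deductible → risky (pays 45).
Risky: 45 − 0 = 45 ≥ 128 − 117 = 11. Holds regardless of c. ✓
Safe: 128 − c ≥ 45 − 0, so c ≤ 128 − 45 = 83.

83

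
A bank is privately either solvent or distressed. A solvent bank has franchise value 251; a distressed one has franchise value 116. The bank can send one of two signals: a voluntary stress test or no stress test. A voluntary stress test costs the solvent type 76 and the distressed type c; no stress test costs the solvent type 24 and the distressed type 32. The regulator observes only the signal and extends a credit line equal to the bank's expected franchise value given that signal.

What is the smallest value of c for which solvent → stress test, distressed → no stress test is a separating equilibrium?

167

Under separation: stress test → solvent (pays 251); no stress test → distressed (pays 116).
Solvent: 251 − 76 = 175 ≥ 116 − 24 = 92. Holds regardless of c. ✓
Distressed: 116 − 32 ≥ 251 − c, so c ≥ 251 − 84 = 167.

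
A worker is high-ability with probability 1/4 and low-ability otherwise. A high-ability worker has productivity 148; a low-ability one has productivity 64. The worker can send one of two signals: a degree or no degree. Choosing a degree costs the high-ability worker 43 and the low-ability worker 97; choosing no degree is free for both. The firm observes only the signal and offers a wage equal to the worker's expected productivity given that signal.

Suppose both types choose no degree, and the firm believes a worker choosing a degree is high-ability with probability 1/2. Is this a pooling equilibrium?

Yes

On the equilibrium path (no degree) the firm holds the prior 1/4 and pays 1/4·148 + 3/4·64 = 85. Off-path (degree) belief 1/2 gives 1/2·148 + 1/2·64 = 106.
High-ability: no degree gives 85 − 0 = 85; degree gives 106 − 43 = 63. Stays. ✓
Low-ability: no degree gives 85 − 0 = 85; degree gives 106 − 97 = 9. Stays. ✓
Beliefs are Bayes-consistent on-path and both types best-respond.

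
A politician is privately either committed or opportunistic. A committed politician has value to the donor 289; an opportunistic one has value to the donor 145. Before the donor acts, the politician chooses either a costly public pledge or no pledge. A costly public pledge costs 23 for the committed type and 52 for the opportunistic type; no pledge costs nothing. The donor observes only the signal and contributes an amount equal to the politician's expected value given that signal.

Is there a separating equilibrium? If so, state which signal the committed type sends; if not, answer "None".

Try committed → pledge, opportunistic → no pledge:
  Under separation the donor infers type exactly: pledge → committed (pays 289), no pledge → opportunistic (pays 145).
  Committed: pledge gives 289 − 23 = 266; no pledge gives 145 − 0 = 145. No deviation. ✓
  Opportunistic: no pledge gives 145 − 0 = 145; pledge gives 289 − 52 = 237. Would deviate. ✗
Try committed → no pledge, opportunistic → pledge:
  Under separation the donor infers type exactly: no pledge → committed (pays 289), pledge → opportunistic (pays 145).
  Committed: no pledge gives 289 − 0 = 289; pledge gives 145 − 23 = 122. No deviation. ✓
  Opportunistic: pledge gives 145 − 52 = 93; no pledge gives 289 − 0 = 289. Would deviate. ✗
Neither assignment is incentive-compatible.

None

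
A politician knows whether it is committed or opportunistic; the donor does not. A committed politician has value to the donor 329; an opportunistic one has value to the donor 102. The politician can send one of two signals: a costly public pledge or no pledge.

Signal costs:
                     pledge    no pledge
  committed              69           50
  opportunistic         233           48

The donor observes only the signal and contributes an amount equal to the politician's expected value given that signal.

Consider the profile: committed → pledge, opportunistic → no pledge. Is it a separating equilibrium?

If types separate, pledge earns payment 329 and no pledge earns 102.
Committed: pledge gives 329 − 69 = 260; no pledge gives 102 − 50 = 52. No deviation. ✓
Opportunistic: no pledge gives 102 − 48 = 54; pledge gives 329 − 233 = 96. Would deviate. ✗

No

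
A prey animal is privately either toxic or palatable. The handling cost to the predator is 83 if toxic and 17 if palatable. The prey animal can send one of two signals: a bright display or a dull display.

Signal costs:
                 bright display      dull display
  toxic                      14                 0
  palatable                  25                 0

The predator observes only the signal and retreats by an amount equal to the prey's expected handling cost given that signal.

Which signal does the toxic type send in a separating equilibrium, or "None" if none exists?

None

Try toxic → bright display, palatable → dull display:
  If types separate, bright display earns payment 83 and dull display earns 17.
  Toxic: bright display gives 83 − 14 = 69; dull display gives 17 − 0 = 17. No deviation. ✓
  Palatable: dull display gives 17 − 0 = 17; bright display gives 83 − 25 = 58. Would deviate. ✗
Try toxic → dull display, palatable → bright display:
  If types separate, dull display earns payment 83 and bright display earns 17.
  Toxic: dull display gives 83 − 0 = 83; bright display gives 17 − 14 = 3. No deviation. ✓
  Palatable: bright display gives 17 − 25 = -8; dull display gives 83 − 0 = 83. Would deviate. ✗
Neither assignment is incentive-compatible.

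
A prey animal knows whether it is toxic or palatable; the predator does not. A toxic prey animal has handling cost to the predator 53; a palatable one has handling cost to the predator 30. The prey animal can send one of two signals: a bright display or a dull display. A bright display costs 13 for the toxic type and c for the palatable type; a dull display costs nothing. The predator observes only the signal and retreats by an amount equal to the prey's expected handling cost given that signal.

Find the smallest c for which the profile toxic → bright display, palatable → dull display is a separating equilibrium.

Under separation: bright display → toxic (pays 53); dull display → palatable (pays 30).
Toxic: 53 − 13 = 40 ≥ 30 − 0 = 30. Holds regardless of c. ✓
Palatable: 30 − 0 ≥ 53 − c, so c ≥ 53 − 30 = 23.

23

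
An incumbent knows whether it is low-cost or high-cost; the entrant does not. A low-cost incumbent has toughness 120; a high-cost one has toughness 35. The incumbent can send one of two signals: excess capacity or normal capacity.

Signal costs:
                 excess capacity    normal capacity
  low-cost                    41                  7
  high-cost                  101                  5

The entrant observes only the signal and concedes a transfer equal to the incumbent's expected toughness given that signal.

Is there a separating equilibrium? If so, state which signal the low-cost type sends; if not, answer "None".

excess capacity

Try low-cost → excess capacity, high-cost → normal capacity:
  If types separate, excess capacity earns payment 120 and normal capacity earns 35.
  Low-cost: excess capacity gives 120 − 41 = 79; normal capacity gives 35 − 7 = 28. No deviation. ✓
  High-cost: normal capacity gives 35 − 5 = 30; excess capacity gives 120 − 101 = 19. No deviation. ✓
Both hold — the low-cost type sends excess capacity.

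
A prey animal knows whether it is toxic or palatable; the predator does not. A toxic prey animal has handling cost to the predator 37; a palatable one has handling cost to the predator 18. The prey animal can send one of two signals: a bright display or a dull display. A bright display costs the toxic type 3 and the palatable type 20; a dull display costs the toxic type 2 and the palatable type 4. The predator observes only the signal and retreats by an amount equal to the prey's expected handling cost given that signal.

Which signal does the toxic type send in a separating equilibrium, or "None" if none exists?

None

Try toxic → bright display, palatable → dull display:
  If types separate, bright display earns payment 37 and dull display earns 18.
  Toxic: bright display gives 37 − 3 = 34; dull display gives 18 − 2 = 16. No deviation. ✓
  Palatable: dull display gives 18 − 4 = 14; bright display gives 37 − 20 = 17. Would deviate. ✗
Try toxic → dull display, palatable → bright display:
  If types separate, dull display earns payment 37 and bright display earns 18.
  Toxic: dull display gives 37 − 2 = 35; bright display gives 18 − 3 = 15. No deviation. ✓
  Palatable: bright display gives 18 − 20 = -2; dull display gives 37 − 4 = 33. Would deviate. ✗
Neither assignment is incentive-compatible.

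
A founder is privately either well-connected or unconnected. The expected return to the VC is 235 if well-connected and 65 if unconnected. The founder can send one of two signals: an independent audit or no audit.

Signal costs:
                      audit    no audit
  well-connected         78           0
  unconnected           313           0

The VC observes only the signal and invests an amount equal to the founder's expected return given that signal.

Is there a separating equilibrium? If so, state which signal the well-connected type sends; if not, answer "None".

audit

Try well-connected → audit, unconnected → no audit:
  Under separation the VC infers type exactly: audit → well-connected (pays 235), no audit → unconnected (pays 65).
  Well-connected: audit gives 235 − 78 = 157; no audit gives 65 − 0 = 65. No deviation. ✓
  Unconnected: no audit gives 65 − 0 = 65; audit gives 235 − 313 = -78. No deviation. ✓
Both hold — the well-connected type sends audit.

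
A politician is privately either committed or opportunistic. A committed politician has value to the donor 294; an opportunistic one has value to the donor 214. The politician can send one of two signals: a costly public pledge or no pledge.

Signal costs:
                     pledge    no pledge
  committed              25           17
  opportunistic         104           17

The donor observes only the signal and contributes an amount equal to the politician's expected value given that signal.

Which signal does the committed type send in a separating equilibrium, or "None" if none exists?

pledge

Try committed → pledge, opportunistic → no pledge:
  If types separate, pledge earns payment 294 and no pledge earns 214.
  Committed: pledge gives 294 − 25 = 269; no pledge gives 214 − 17 = 197. No deviation. ✓
  Opportunistic: no pledge gives 214 − 17 = 197; pledge gives 294 − 104 = 190. No deviation. ✓
Both hold — the committed type sends pledge.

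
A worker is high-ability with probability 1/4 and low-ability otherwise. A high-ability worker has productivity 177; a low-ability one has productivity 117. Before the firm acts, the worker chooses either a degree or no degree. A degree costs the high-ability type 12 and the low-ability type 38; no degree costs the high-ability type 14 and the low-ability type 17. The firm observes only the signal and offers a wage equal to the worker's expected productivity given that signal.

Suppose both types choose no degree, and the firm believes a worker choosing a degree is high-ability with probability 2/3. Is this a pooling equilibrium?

No

At the pooled signal (no degree) the firm holds the prior 1/4 and pays 1/4·177 + 3/4·117 = 132. Off-path (degree) belief 2/3 gives 2/3·177 + 1/3·117 = 157.
High-ability: no degree gives 132 − 14 = 118; degree gives 157 − 12 = 145. Deviates. ✗
Low-ability: no degree gives 132 − 17 = 115; degree gives 157 − 38 = 119. Deviates. ✗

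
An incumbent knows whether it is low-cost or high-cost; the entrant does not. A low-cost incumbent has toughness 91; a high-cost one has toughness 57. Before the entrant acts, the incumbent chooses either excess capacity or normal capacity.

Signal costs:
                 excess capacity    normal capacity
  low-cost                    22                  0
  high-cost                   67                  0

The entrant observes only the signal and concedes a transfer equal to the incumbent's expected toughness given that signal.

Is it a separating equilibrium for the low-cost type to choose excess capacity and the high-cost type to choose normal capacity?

If types separate, excess capacity earns payment 91 and normal capacity earns 57.
Low-cost: excess capacity gives 91 − 22 = 69; normal capacity gives 57 − 0 = 57. No deviation. ✓
High-cost: normal capacity gives 57 − 0 = 57; excess capacity gives 91 − 67 = 24. No deviation. ✓
Neither type gains from mimicking the other.

Yes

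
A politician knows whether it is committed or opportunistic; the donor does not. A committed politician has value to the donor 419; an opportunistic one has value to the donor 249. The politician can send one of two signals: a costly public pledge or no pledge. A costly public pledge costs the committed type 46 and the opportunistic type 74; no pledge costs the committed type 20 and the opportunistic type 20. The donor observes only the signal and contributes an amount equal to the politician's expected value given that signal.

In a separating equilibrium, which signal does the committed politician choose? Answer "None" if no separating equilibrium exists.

None

Try committed → pledge, opportunistic → no pledge:
  If types separate, pledge earns payment 419 and no pledge earns 249.
  Committed: pledge gives 419 − 46 = 373; no pledge gives 249 − 20 = 229. No deviation. ✓
  Opportunistic: no pledge gives 249 − 20 = 229; pledge gives 419 − 74 = 345. Would deviate. ✗
Try committed → no pledge, opportunistic → pledge:
  If types separate, no pledge earns payment 419 and pledge earns 249.
  Committed: no pledge gives 419 − 20 = 399; pledge gives 249 − 46 = 203. No deviation. ✓
  Opportunistic: pledge gives 249 − 74 = 175; no pledge gives 419 − 20 = 399. Would deviate. ✗
Neither assignment is incentive-compatible.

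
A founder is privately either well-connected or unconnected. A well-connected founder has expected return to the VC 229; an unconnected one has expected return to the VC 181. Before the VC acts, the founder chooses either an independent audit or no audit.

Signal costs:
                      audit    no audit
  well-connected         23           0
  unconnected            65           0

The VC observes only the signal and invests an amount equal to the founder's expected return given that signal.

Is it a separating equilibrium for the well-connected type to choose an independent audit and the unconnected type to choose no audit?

If types separate, audit earns payment 229 and no audit earns 181.
Well-connected: audit gives 229 − 23 = 206; no audit gives 181 − 0 = 181. No deviation. ✓
Unconnected: no audit gives 181 − 0 = 181; audit gives 229 − 65 = 164. No deviation. ✓
Both incentive constraints hold.

Yes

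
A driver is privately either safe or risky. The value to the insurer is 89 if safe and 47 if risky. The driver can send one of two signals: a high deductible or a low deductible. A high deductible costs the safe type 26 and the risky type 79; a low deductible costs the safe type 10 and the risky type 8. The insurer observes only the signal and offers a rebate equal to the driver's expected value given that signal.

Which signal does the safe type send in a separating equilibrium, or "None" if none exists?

high deductible

Try safe → high deductible, risky → low deductible:
  Under separation the insurer infers type exactly: high deductible → safe (pays 89), low deductible → risky (pays 47).
  Safe: high deductible gives 89 − 26 = 63; low deductible gives 47 − 10 = 37. No deviation. ✓
  Risky: low deductible gives 47 − 8 = 39; high deductible gives 89 − 79 = 10. No deviation. ✓
Both hold — the safe type sends high deductible.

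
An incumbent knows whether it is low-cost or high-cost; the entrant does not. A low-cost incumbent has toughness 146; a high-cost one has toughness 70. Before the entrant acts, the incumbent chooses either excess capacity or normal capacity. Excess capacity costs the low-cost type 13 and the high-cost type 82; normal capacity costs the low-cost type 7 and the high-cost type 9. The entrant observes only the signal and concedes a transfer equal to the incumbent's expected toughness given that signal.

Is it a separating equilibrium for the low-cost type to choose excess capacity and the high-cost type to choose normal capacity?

Under separation the entrant infers type exactly: excess capacity → low-cost (pays 146), normal capacity → high-cost (pays 70).
Low-cost: excess capacity gives 146 − 13 = 133; normal capacity gives 70 − 7 = 63. No deviation. ✓
High-cost: normal capacity gives 70 − 9 = 61; excess capacity gives 146 − 82 = 64. Would deviate. ✗

No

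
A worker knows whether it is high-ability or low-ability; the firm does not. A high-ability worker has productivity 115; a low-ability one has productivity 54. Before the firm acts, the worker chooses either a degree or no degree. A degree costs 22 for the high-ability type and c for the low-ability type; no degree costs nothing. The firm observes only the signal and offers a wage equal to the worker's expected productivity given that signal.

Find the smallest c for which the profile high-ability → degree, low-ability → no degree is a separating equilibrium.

Under separation: degree → high-ability (pays 115); no degree → low-ability (pays 54).
High-ability: 115 − 22 = 93 ≥ 54 − 0 = 54. Holds regardless of c. ✓
Low-ability: 54 − 0 ≥ 115 − c, so c ≥ 115 − 54 = 61.

61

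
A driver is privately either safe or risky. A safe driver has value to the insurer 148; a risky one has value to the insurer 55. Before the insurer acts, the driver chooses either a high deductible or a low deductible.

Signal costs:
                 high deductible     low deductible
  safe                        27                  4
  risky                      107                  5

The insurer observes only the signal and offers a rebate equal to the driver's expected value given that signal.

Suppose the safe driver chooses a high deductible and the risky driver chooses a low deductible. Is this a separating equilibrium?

If types separate, high deductible earns payment 148 and low deductible earns 55.
Safe: high deductible gives 148 − 27 = 121; low deductible gives 55 − 4 = 51. No deviation. ✓
Risky: low deductible gives 55 − 5 = 50; high deductible gives 148 − 107 = 41. No deviation. ✓
Both incentive constraints hold.

Yes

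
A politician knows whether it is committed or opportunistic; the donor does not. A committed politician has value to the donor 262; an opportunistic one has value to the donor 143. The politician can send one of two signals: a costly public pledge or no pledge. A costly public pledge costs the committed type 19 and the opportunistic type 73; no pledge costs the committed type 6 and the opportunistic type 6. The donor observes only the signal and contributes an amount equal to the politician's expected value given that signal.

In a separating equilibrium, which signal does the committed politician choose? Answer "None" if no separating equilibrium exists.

Try committed → pledge, opportunistic → no pledge:
  If types separate, pledge earns payment 262 and no pledge earns 143.
  Committed: pledge gives 262 − 19 = 243; no pledge gives 143 − 6 = 137. No deviation. ✓
  Opportunistic: no pledge gives 143 − 6 = 137; pledge gives 262 − 73 = 189. Would deviate. ✗
Try committed → no pledge, opportunistic → pledge:
  If types separate, no pledge earns payment 262 and pledge earns 143.
  Committed: no pledge gives 262 − 6 = 256; pledge gives 143 − 19 = 124. No deviation. ✓
  Opportunistic: pledge gives 143 − 73 = 70; no pledge gives 262 − 6 = 256. Would deviate. ✗
Neither assignment is incentive-compatible.

None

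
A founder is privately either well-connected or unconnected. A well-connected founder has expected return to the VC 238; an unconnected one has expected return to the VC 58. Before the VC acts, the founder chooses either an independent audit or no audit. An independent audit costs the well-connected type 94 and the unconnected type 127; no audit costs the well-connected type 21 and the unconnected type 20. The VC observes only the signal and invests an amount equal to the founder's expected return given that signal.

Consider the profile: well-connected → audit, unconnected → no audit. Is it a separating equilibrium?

No

If types separate, audit earns payment 238 and no audit earns 58.
Well-connected: audit gives 238 − 94 = 144; no audit gives 58 − 21 = 37. No deviation. ✓
Unconnected: no audit gives 58 − 20 = 38; audit gives 238 − 127 = 111. Would deviate. ✗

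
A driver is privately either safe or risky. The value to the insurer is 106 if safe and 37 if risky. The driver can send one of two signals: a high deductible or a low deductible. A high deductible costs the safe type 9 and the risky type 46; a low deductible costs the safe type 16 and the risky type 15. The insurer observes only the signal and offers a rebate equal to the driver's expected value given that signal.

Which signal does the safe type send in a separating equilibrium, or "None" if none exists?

Try safe → high deductible, risky → low deductible:
  If types separate, high deductible earns payment 106 and low deductible earns 37.
  Safe: high deductible gives 106 − 9 = 97; low deductible gives 37 − 16 = 21. No deviation. ✓
  Risky: low deductible gives 37 − 15 = 22; high deductible gives 106 − 46 = 60. Would deviate. ✗
Try safe → low deductible, risky → high deductible:
  If types separate, low deductible earns payment 106 and high deductible earns 37.
  Safe: low deductible gives 106 − 16 = 90; high deductible gives 37 − 9 = 28. No deviation. ✓
  Risky: high deductible gives 37 − 46 = -9; low deductible gives 106 − 15 = 91. Would deviate. ✗
Neither assignment is incentive-compatible.

None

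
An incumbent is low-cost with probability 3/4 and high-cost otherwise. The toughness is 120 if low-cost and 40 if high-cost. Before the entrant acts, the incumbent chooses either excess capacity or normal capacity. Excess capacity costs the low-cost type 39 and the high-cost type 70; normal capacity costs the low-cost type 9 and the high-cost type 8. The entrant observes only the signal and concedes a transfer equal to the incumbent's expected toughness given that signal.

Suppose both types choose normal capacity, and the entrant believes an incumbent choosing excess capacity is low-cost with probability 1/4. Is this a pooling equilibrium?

Yes

At the pooled signal (normal capacity) the entrant holds the prior 3/4 and pays 3/4·120 + 1/4·40 = 100. Off-path (excess capacity) belief 1/4 gives 1/4·120 + 3/4·40 = 60.
Low-cost: normal capacity gives 100 − 9 = 91; excess capacity gives 60 − 39 = 21. Stays. ✓
High-cost: normal capacity gives 100 − 8 = 92; excess capacity gives 60 − 70 = -10. Stays. ✓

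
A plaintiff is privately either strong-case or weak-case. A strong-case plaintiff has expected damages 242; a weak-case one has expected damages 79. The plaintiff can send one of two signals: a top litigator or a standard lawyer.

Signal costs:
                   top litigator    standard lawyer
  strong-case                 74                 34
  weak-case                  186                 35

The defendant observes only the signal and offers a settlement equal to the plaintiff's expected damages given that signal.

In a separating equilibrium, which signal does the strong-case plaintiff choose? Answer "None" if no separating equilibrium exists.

None

Try strong-case → top litigator, weak-case → standard lawyer:
  If types separate, top litigator earns payment 242 and standard lawyer earns 79.
  Strong-case: top litigator gives 242 − 74 = 168; standard lawyer gives 79 − 34 = 45. No deviation. ✓
  Weak-case: standard lawyer gives 79 − 35 = 44; top litigator gives 242 − 186 = 56. Would deviate. ✗
Try strong-case → standard lawyer, weak-case → top litigator:
  If types separate, standard lawyer earns payment 242 and top litigator earns 79.
  Strong-case: standard lawyer gives 242 − 34 = 208; top litigator gives 79 − 74 = 5. No deviation. ✓
  Weak-case: top litigator gives 79 − 186 = -107; standard lawyer gives 242 − 35 = 207. Would deviate. ✗
Neither assignment is incentive-compatible.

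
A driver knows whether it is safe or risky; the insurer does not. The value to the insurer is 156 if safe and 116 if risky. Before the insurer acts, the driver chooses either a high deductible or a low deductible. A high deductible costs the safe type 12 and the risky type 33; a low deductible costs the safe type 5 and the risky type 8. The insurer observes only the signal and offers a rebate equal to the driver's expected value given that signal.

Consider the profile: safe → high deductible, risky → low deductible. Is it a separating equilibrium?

No

If types separate, high deductible earns payment 156 and low deductible earns 116.
Safe: high deductible gives 156 − 12 = 144; low deductible gives 116 − 5 = 111. No deviation. ✓
Risky: low deductible gives 116 − 8 = 108; high deductible gives 156 − 33 = 123. Would deviate. ✗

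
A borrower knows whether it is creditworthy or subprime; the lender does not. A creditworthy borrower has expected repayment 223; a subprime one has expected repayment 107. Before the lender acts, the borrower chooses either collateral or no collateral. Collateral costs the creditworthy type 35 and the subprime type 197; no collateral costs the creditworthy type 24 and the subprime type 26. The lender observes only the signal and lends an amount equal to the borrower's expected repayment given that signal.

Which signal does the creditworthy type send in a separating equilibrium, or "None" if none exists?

collateral

Try creditworthy → collateral, subprime → no collateral:
  If types separate, collateral earns payment 223 and no collateral earns 107.
  Creditworthy: collateral gives 223 − 35 = 188; no collateral gives 107 − 24 = 83. No deviation. ✓
  Subprime: no collateral gives 107 − 26 = 81; collateral gives 223 − 197 = 26. No deviation. ✓
Both hold — the creditworthy type sends collateral.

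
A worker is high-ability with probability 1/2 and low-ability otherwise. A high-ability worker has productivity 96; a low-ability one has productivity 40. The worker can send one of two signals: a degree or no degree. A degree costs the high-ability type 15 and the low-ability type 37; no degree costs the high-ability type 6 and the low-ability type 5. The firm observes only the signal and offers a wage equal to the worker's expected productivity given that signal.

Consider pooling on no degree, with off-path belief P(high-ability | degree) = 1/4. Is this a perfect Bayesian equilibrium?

At the pooled signal (no degree) the firm holds the prior 1/2 and pays 1/2·96 + 1/2·40 = 68. Off-path (degree) belief 1/4 gives 1/4·96 + 3/4·40 = 54.
High-ability: no degree gives 68 − 6 = 62; degree gives 54 − 15 = 39. Stays. ✓
Low-ability: no degree gives 68 − 5 = 63; degree gives 54 − 37 = 17. Stays. ✓

Yes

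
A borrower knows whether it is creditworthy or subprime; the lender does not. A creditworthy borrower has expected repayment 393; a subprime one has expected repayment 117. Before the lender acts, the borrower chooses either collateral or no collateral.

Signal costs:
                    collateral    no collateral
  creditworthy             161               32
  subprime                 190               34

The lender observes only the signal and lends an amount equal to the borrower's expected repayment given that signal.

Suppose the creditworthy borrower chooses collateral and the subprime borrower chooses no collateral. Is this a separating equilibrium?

If types separate, collateral earns payment 393 and no collateral earns 117.
Creditworthy: collateral gives 393 − 161 = 232; no collateral gives 117 − 32 = 85. No deviation. ✓
Subprime: no collateral gives 117 − 34 = 83; collateral gives 393 − 190 = 203. Would deviate. ✗

No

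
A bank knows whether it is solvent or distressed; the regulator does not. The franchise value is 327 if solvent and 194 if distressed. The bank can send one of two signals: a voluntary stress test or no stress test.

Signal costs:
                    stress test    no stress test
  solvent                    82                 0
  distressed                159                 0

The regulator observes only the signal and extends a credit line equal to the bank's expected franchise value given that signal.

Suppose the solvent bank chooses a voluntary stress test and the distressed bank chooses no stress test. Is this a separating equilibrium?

If types separate, stress test earns payment 327 and no stress test earns 194.
Solvent: stress test gives 327 − 82 = 245; no stress test gives 194 − 0 = 194. No deviation. ✓
Distressed: no stress test gives 194 − 0 = 194; stress test gives 327 − 159 = 168. No deviation. ✓
Both incentive constraints hold.

Yes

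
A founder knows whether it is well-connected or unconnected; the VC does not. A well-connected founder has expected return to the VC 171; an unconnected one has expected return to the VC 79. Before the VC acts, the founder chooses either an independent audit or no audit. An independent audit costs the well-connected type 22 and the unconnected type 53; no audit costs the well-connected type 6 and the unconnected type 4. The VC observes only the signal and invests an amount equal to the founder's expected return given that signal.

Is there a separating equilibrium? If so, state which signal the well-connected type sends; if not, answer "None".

None

Try well-connected → audit, unconnected → no audit:
  If types separate, audit earns payment 171 and no audit earns 79.
  Well-connected: audit gives 171 − 22 = 149; no audit gives 79 − 6 = 73. No deviation. ✓
  Unconnected: no audit gives 79 − 4 = 75; audit gives 171 − 53 = 118. Would deviate. ✗
Try well-connected → no audit, unconnected → audit:
  If types separate, no audit earns payment 171 and audit earns 79.
  Well-connected: no audit gives 171 − 6 = 165; audit gives 79 − 22 = 57. No deviation. ✓
  Unconnected: audit gives 79 − 53 = 26; no audit gives 171 − 4 = 167. Would deviate. ✗
Neither assignment is incentive-compatible.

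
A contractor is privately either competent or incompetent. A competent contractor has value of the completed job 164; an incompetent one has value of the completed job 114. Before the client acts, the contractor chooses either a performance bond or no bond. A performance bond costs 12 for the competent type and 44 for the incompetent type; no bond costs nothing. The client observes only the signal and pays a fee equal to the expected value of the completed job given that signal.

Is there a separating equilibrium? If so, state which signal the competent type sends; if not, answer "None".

Try competent → bond, incompetent → no bond:
  Under separation the client infers type exactly: bond → competent (pays 164), no bond → incompetent (pays 114).
  Competent: bond gives 164 − 12 = 152; no bond gives 114 − 0 = 114. No deviation. ✓
  Incompetent: no bond gives 114 − 0 = 114; bond gives 164 − 44 = 120. Would deviate. ✗
Try competent → no bond, incompetent → bond:
  Under separation the client infers type exactly: no bond → competent (pays 164), bond → incompetent (pays 114).
  Competent: no bond gives 164 − 0 = 164; bond gives 114 − 12 = 102. No deviation. ✓
  Incompetent: bond gives 114 − 44 = 70; no bond gives 164 − 0 = 164. Would deviate. ✗
Neither assignment is incentive-compatible.

None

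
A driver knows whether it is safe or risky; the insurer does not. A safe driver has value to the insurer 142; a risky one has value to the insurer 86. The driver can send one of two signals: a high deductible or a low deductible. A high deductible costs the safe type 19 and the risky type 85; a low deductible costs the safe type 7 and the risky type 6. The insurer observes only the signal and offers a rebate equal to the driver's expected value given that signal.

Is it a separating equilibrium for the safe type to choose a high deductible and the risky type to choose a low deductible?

Yes

If types separate, high deductible earns payment 142 and low deductible earns 86.
Safe: high deductible gives 142 − 19 = 123; low deductible gives 86 − 7 = 79. No deviation. ✓
Risky: low deductible gives 86 − 6 = 80; high deductible gives 142 − 85 = 57. No deviation. ✓
Both incentive constraints hold.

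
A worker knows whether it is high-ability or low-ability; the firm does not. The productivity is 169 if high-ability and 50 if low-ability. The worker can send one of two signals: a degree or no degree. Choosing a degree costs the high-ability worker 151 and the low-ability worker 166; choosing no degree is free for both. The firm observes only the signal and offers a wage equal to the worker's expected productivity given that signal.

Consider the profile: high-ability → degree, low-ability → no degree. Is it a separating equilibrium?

No

Under separation the firm infers type exactly: degree → high-ability (pays 169), no degree → low-ability (pays 50).
High-ability: degree gives 169 − 151 = 18; no degree gives 50 − 0 = 50. Would deviate. ✗
Low-ability: no degree gives 50 − 0 = 50; degree gives 169 − 166 = 3. No deviation. ✓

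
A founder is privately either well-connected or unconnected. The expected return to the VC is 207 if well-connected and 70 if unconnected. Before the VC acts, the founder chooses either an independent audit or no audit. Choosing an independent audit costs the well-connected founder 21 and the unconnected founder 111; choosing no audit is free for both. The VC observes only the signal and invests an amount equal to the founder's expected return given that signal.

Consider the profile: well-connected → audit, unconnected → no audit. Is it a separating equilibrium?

No

If types separate, audit earns payment 207 and no audit earns 70.
Well-connected: audit gives 207 − 21 = 186; no audit gives 70 − 0 = 70. No deviation. ✓
Unconnected: no audit gives 70 − 0 = 70; audit gives 207 − 111 = 96. Would deviate. ✗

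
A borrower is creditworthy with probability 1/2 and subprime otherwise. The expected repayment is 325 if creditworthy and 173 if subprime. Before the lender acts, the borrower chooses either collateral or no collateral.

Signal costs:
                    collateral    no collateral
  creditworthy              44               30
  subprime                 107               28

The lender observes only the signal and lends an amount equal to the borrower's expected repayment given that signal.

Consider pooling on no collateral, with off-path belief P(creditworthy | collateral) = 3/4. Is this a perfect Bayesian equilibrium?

At the pooled signal (no collateral) the lender holds the prior 1/2 and pays 1/2·325 + 1/2·173 = 249. Off-path (collateral) belief 3/4 gives 3/4·325 + 1/4·173 = 287.
Creditworthy: no collateral gives 249 − 30 = 219; collateral gives 287 − 44 = 243. Deviates. ✗
Subprime: no collateral gives 249 − 28 = 221; collateral gives 287 − 107 = 180. Stays. ✓

No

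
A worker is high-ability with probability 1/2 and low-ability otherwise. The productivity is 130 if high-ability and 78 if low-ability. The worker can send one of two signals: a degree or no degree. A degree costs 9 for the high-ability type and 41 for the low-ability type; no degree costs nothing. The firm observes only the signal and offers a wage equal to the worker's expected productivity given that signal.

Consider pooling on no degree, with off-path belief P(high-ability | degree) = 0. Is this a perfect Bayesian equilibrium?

Yes

At the pooled signal (no degree) the firm holds the prior 1/2 and pays 1/2·130 + 1/2·78 = 104. Off-path (degree) belief 0 gives 0·130 + 1·78 = 78.
High-ability: no degree gives 104 − 0 = 104; degree gives 78 − 9 = 69. Stays. ✓
Low-ability: no degree gives 104 − 0 = 104; degree gives 78 − 41 = 37. Stays. ✓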